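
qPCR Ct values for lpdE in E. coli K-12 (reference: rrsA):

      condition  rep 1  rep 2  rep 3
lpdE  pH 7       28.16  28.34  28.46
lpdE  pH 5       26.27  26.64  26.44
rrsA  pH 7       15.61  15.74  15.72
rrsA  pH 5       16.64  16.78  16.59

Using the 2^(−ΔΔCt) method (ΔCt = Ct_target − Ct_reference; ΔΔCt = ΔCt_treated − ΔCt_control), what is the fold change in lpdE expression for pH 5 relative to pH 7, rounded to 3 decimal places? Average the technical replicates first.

Mean Ct: lpdE pH 7 28.320; lpdE pH 5 26.450; rrsA pH 7 15.690; rrsA pH 5 16.670
ΔCt(pH 7) = 28.320 − 15.690 = 12.630
ΔCt(pH 5) = 26.450 − 16.670 = 9.780
ΔΔCt = 9.780 − 12.630 = -2.850
Fold change = 2^(−(-2.850)) = 2^2.850 = 7.2100

7.210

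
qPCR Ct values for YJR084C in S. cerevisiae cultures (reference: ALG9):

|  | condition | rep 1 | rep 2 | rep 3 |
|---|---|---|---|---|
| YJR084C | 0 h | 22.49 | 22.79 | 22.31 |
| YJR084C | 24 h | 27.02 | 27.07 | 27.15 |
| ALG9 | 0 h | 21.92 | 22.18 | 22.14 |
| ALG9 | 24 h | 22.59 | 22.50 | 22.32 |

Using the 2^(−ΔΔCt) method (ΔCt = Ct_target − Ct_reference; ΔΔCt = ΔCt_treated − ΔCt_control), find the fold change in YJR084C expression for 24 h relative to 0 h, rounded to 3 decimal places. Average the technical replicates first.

Mean Ct: YJR084C 0 h 22.530; YJR084C 24 h 27.080; ALG9 0 h 22.080; ALG9 24 h 22.470
ΔCt(0 h) = 22.530 − 22.080 = 0.450
ΔCt(24 h) = 27.080 − 22.470 = 4.610
ΔΔCt = 4.610 − 0.450 = 4.160
Fold change = 2^(−4.160) = 0.0559

0.056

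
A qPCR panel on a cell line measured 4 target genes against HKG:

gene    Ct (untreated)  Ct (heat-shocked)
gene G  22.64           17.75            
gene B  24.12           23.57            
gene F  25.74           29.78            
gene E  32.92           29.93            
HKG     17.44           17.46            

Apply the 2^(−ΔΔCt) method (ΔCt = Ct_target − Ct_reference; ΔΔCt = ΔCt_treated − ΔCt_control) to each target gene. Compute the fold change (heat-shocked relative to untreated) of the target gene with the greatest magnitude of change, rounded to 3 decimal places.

30.065

gene G: ΔΔCt = (17.75−17.46) − (22.64−17.44) = 0.29 − 5.20 = -4.91; fold change = 2^4.91 = 30.065
gene B: ΔΔCt = (23.57−17.46) − (24.12−17.44) = 6.11 − 6.68 = -0.57; fold change = 2^0.57 = 1.485
gene F: ΔΔCt = (29.78−17.46) − (25.74−17.44) = 12.32 − 8.30 = 4.02; fold change = 2^-4.02 = 0.062
gene E: ΔΔCt = (29.93−17.46) − (32.92−17.44) = 12.47 − 15.48 = -3.01; fold change = 2^3.01 = 8.056
gene G has the largest |ΔΔCt| = 4.91.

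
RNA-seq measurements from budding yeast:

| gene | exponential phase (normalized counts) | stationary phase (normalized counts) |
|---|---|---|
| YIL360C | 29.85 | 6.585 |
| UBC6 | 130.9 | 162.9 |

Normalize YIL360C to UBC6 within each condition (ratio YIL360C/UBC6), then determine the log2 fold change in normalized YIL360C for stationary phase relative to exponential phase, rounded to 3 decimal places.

-2.496

YIL360C/UBC6 (exponential phase) = 29.85 / 130.9 = 0.22804
YIL360C/UBC6 (stationary phase) = 6.585 / 162.9 = 0.040424
Fold change = 0.040424 / 0.22804 = 0.1773
log2(0.1773) = -2.4960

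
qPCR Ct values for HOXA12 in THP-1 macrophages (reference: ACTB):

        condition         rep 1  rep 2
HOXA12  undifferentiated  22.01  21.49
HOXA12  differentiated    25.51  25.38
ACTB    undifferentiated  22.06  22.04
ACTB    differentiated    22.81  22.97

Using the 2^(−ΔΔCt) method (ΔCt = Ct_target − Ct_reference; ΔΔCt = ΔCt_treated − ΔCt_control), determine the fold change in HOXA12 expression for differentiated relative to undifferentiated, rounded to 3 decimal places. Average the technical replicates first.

Mean Ct: HOXA12 undifferentiated 21.750; HOXA12 differentiated 25.445; ACTB undifferentiated 22.050; ACTB differentiated 22.890
ΔCt(undifferentiated) = 21.750 − 22.050 = -0.300
ΔCt(differentiated) = 25.445 − 22.890 = 2.555
ΔΔCt = 2.555 − (-0.300) = 2.855
Fold change = 2^(−2.855) = 0.1382

0.138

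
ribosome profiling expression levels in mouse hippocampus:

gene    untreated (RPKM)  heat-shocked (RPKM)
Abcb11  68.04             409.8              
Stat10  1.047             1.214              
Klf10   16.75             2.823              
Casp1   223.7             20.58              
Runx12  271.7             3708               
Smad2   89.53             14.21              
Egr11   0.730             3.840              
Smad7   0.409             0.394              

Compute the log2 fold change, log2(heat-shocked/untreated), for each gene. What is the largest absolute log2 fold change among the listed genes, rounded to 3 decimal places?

3.771

log2(409.8/68.04) = 2.590  (Abcb11)
log2(1.214/1.047) = 0.214  (Stat10)
log2(2.823/16.75) = -2.569  (Klf10)
log2(20.58/223.7) = -3.442  (Casp1)
log2(3708/271.7) = 3.771  (Runx12)
log2(14.21/89.53) = -2.655  (Smad2)
log2(3.840/0.730) = 2.395  (Egr11)
log2(0.394/0.409) = -0.054  (Smad7)
The largest magnitude belongs to Runx12.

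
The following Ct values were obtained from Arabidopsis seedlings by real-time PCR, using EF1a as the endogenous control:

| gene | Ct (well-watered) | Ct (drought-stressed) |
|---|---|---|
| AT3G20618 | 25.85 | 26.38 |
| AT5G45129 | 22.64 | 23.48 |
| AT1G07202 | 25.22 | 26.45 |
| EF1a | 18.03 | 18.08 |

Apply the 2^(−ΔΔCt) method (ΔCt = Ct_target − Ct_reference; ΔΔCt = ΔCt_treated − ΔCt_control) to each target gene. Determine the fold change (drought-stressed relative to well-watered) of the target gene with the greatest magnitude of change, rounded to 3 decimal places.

AT3G20618: ΔΔCt = (26.38−18.08) − (25.85−18.03) = 8.30 − 7.82 = 0.48; fold change = 2^-0.48 = 0.717
AT5G45129: ΔΔCt = (23.48−18.08) − (22.64−18.03) = 5.40 − 4.61 = 0.79; fold change = 2^-0.79 = 0.578
AT1G07202: ΔΔCt = (26.45−18.08) − (25.22−18.03) = 8.37 − 7.19 = 1.18; fold change = 2^-1.18 = 0.441
AT1G07202 has the largest |ΔΔCt| = 1.18.

0.441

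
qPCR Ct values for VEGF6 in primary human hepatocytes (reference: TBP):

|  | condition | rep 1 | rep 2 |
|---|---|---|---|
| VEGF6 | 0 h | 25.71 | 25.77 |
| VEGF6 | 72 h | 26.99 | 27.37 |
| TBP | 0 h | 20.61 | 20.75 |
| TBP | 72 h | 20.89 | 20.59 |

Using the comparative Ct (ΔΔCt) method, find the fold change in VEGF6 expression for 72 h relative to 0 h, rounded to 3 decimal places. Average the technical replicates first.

0.384

Mean Ct: VEGF6 0 h 25.740; VEGF6 72 h 27.180; TBP 0 h 20.680; TBP 72 h 20.740
ΔCt(0 h) = 25.740 − 20.680 = 5.060
ΔCt(72 h) = 27.180 − 20.740 = 6.440
ΔΔCt = 6.440 − 5.060 = 1.380
Fold change = 2^(−1.380) = 0.3842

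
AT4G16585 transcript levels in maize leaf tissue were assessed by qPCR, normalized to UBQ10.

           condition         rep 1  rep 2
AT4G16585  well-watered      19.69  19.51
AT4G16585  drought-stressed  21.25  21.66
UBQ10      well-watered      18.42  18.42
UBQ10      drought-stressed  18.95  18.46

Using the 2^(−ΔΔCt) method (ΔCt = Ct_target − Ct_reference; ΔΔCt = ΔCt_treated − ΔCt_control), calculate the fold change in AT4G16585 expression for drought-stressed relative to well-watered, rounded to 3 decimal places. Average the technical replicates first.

0.337

Mean Ct: AT4G16585 well-watered 19.600; AT4G16585 drought-stressed 21.455; UBQ10 well-watered 18.420; UBQ10 drought-stressed 18.705
ΔCt(well-watered) = 19.600 − 18.420 = 1.180
ΔCt(drought-stressed) = 21.455 − 18.705 = 2.750
ΔΔCt = 2.750 − 1.180 = 1.570
Fold change = 2^(−1.570) = 0.3368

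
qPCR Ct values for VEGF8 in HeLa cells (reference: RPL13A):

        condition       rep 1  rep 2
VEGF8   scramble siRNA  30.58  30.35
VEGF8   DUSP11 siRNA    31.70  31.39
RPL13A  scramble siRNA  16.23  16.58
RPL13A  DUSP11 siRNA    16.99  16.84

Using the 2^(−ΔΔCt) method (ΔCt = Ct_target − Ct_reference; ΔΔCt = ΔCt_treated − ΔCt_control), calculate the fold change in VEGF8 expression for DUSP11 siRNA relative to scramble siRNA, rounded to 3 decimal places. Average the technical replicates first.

0.674

Mean Ct: VEGF8 scramble siRNA 30.465; VEGF8 DUSP11 siRNA 31.545; RPL13A scramble siRNA 16.405; RPL13A DUSP11 siRNA 16.915
ΔCt(scramble siRNA) = 30.465 − 16.405 = 14.060
ΔCt(DUSP11 siRNA) = 31.545 − 16.915 = 14.630
ΔΔCt = 14.630 − 14.060 = 0.570
Fold change = 2^(−0.570) = 0.6736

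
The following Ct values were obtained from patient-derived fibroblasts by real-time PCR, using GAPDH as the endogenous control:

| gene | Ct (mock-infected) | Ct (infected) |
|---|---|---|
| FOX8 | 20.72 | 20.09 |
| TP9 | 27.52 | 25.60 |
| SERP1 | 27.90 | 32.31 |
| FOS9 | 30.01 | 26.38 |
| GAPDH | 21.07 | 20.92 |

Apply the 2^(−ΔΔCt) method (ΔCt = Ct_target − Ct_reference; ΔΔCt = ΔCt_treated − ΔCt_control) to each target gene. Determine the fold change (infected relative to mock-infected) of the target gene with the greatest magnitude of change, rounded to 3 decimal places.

FOX8: ΔΔCt = (20.09−20.92) − (20.72−21.07) = -0.83 − (-0.35) = -0.48; fold change = 2^0.48 = 1.395
TP9: ΔΔCt = (25.60−20.92) − (27.52−21.07) = 4.68 − 6.45 = -1.77; fold change = 2^1.77 = 3.411
SERP1: ΔΔCt = (32.31−20.92) − (27.90−21.07) = 11.39 − 6.83 = 4.56; fold change = 2^-4.56 = 0.042
FOS9: ΔΔCt = (26.38−20.92) − (30.01−21.07) = 5.46 − 8.94 = -3.48; fold change = 2^3.48 = 11.158
SERP1 has the largest |ΔΔCt| = 4.56.

0.042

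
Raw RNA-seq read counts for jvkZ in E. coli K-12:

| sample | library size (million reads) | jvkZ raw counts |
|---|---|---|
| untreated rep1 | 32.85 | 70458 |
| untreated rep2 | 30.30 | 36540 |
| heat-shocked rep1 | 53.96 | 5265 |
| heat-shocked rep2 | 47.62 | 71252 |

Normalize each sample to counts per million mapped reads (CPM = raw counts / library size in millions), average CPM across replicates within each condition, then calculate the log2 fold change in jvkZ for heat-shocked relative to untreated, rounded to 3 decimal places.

CPM(untreated rep1) = 70458 / 32.85 = 2144.8402
CPM(untreated rep2) = 36540 / 30.30 = 1205.9406
CPM(heat-shocked rep1) = 5265 / 53.96 = 97.5723
CPM(heat-shocked rep2) = 71252 / 47.62 = 1496.2621
mean CPM(untreated) = 1675.3904; mean CPM(heat-shocked) = 796.9172
Fold change = 796.9172 / 1675.3904 = 0.47566
log2(0.47566) = -1.0720

-1.072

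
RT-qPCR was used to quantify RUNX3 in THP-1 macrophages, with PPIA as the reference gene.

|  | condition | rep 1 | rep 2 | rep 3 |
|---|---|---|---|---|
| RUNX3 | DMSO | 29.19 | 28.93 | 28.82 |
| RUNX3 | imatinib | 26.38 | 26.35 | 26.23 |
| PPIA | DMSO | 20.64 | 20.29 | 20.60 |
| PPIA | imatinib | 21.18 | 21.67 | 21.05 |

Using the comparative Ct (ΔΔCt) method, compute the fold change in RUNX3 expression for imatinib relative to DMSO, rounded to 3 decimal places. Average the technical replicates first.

Mean Ct: RUNX3 DMSO 28.980; RUNX3 imatinib 26.320; PPIA DMSO 20.510; PPIA imatinib 21.300
ΔCt(DMSO) = 28.980 − 20.510 = 8.470
ΔCt(imatinib) = 26.320 − 21.300 = 5.020
ΔΔCt = 5.020 − 8.470 = -3.450
Fold change = 2^(−(-3.450)) = 2^3.450 = 10.9283

10.928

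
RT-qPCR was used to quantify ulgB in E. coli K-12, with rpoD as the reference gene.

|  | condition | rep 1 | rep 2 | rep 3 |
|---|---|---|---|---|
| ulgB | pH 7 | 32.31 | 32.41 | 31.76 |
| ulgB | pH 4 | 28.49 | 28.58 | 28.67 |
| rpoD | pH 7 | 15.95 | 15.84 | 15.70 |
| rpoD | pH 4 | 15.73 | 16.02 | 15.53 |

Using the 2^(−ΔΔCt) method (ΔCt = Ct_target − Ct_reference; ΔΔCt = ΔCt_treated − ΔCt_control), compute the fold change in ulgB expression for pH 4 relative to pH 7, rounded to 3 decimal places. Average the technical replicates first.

11.392

Mean Ct: ulgB pH 7 32.160; ulgB pH 4 28.580; rpoD pH 7 15.830; rpoD pH 4 15.760
ΔCt(pH 7) = 32.160 − 15.830 = 16.330
ΔCt(pH 4) = 28.580 − 15.760 = 12.820
ΔΔCt = 12.820 − 16.330 = -3.510
Fold change = 2^(−(-3.510)) = 2^3.510 = 11.3924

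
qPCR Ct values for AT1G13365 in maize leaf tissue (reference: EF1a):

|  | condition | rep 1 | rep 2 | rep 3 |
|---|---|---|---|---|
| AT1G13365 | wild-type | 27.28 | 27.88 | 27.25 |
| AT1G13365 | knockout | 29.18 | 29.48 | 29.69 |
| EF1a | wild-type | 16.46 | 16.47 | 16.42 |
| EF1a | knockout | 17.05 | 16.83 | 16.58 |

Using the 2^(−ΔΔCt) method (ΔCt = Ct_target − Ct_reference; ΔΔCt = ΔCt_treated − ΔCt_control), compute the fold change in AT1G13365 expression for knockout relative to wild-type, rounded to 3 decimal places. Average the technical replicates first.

Mean Ct: AT1G13365 wild-type 27.470; AT1G13365 knockout 29.450; EF1a wild-type 16.450; EF1a knockout 16.820
ΔCt(wild-type) = 27.470 − 16.450 = 11.020
ΔCt(knockout) = 29.450 − 16.820 = 12.630
ΔΔCt = 12.630 − 11.020 = 1.610
Fold change = 2^(−1.610) = 0.3276

0.328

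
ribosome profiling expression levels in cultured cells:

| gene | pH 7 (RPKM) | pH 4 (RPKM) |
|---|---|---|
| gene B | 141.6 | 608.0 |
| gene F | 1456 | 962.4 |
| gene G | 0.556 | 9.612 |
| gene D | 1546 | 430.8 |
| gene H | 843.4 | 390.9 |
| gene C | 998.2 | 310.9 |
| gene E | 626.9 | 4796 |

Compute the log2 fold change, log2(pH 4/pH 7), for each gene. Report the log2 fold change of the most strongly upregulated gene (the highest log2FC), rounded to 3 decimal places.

log2(608.0/141.6) = 2.102  (gene B)
log2(962.4/1456) = -0.597  (gene F)
log2(9.612/0.556) = 4.112  (gene G)
log2(430.8/1546) = -1.843  (gene D)
log2(390.9/843.4) = -1.109  (gene H)
log2(310.9/998.2) = -1.683  (gene C)
log2(4796/626.9) = 2.936  (gene E)
gene G is most strongly upregulated.

4.112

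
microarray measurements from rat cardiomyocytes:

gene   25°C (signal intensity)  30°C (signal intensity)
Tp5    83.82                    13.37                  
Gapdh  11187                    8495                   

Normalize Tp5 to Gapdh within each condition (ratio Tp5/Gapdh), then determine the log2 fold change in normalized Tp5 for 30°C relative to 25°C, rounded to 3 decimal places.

-2.251

Tp5/Gapdh (25°C) = 83.82 / 11187 = 0.0074926
Tp5/Gapdh (30°C) = 13.37 / 8495 = 0.0015739
Fold change = 0.0015739 / 0.0074926 = 0.2101
log2(0.2101) = -2.2512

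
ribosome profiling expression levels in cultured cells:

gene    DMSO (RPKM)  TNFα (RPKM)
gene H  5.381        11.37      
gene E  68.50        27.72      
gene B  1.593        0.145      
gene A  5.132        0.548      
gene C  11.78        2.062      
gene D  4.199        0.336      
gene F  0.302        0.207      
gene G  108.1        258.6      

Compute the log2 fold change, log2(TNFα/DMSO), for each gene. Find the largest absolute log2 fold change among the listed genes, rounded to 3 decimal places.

log2(11.37/5.381) = 1.079  (gene H)
log2(27.72/68.50) = -1.305  (gene E)
log2(0.145/1.593) = -3.458  (gene B)
log2(0.548/5.132) = -3.227  (gene A)
log2(2.062/11.78) = -2.514  (gene C)
log2(0.336/4.199) = -3.644  (gene D)
log2(0.207/0.302) = -0.545  (gene F)
log2(258.6/108.1) = 1.258  (gene G)
The largest magnitude belongs to gene D.

3.644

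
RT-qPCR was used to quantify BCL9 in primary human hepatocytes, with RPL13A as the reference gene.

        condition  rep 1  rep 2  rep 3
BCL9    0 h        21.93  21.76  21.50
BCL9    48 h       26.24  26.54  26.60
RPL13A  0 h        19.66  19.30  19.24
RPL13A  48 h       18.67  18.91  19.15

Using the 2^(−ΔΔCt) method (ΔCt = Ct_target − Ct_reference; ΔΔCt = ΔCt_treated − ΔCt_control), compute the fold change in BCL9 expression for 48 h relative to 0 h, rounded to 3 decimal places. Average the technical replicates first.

Mean Ct: BCL9 0 h 21.730; BCL9 48 h 26.460; RPL13A 0 h 19.400; RPL13A 48 h 18.910
ΔCt(0 h) = 21.730 − 19.400 = 2.330
ΔCt(48 h) = 26.460 − 18.910 = 7.550
ΔΔCt = 7.550 − 2.330 = 5.220
Fold change = 2^(−5.220) = 0.0268

0.027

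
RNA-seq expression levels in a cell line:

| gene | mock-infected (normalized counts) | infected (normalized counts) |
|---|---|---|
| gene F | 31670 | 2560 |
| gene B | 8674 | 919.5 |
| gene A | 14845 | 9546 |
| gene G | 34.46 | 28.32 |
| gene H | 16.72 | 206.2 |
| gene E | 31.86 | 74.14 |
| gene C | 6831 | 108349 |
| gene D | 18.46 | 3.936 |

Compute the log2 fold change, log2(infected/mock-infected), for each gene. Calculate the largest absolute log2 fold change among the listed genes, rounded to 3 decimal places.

log2(2560/31670) = -3.629  (gene F)
log2(919.5/8674) = -3.238  (gene B)
log2(9546/14845) = -0.637  (gene A)
log2(28.32/34.46) = -0.283  (gene G)
log2(206.2/16.72) = 3.624  (gene H)
log2(74.14/31.86) = 1.219  (gene E)
log2(108349/6831) = 3.987  (gene C)
log2(3.936/18.46) = -2.230  (gene D)
The largest magnitude belongs to gene C.

3.987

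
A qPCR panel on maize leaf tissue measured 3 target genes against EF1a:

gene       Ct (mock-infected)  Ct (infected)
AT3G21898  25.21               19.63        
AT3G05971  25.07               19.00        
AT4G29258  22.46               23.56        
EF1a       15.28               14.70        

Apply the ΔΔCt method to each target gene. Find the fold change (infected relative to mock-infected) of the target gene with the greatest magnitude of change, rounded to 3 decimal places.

AT3G21898: ΔΔCt = (19.63−14.70) − (25.21−15.28) = 4.93 − 9.93 = -5.00; fold change = 2^5.00 = 32.000
AT3G05971: ΔΔCt = (19.00−14.70) − (25.07−15.28) = 4.30 − 9.79 = -5.49; fold change = 2^5.49 = 44.942
AT4G29258: ΔΔCt = (23.56−14.70) − (22.46−15.28) = 8.86 − 7.18 = 1.68; fold change = 2^-1.68 = 0.312
AT3G05971 has the largest |ΔΔCt| = 5.49.

44.942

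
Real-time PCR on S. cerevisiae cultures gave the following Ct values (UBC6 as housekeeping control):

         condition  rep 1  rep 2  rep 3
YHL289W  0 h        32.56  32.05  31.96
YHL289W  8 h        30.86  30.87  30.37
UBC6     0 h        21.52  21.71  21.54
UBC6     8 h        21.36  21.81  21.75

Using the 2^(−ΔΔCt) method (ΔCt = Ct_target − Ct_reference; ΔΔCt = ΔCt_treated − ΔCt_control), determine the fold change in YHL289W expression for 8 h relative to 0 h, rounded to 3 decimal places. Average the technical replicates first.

2.908

Mean Ct: YHL289W 0 h 32.190; YHL289W 8 h 30.700; UBC6 0 h 21.590; UBC6 8 h 21.640
ΔCt(0 h) = 32.190 − 21.590 = 10.600
ΔCt(8 h) = 30.700 − 21.640 = 9.060
ΔΔCt = 9.060 − 10.600 = -1.540
Fold change = 2^(−(-1.540)) = 2^1.540 = 2.9079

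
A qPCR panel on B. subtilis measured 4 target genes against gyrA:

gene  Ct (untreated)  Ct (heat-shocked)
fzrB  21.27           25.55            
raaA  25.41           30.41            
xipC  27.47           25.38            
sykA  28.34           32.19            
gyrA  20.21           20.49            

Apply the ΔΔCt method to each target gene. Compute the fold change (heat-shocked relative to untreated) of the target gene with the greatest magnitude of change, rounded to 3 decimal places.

0.038

fzrB: ΔΔCt = (25.55−20.49) − (21.27−20.21) = 5.06 − 1.06 = 4.00; fold change = 2^-4.00 = 0.062
raaA: ΔΔCt = (30.41−20.49) − (25.41−20.21) = 9.92 − 5.20 = 4.72; fold change = 2^-4.72 = 0.038
xipC: ΔΔCt = (25.38−20.49) − (27.47−20.21) = 4.89 − 7.26 = -2.37; fold change = 2^2.37 = 5.169
sykA: ΔΔCt = (32.19−20.49) − (28.34−20.21) = 11.70 − 8.13 = 3.57; fold change = 2^-3.57 = 0.084
raaA has the largest |ΔΔCt| = 4.72.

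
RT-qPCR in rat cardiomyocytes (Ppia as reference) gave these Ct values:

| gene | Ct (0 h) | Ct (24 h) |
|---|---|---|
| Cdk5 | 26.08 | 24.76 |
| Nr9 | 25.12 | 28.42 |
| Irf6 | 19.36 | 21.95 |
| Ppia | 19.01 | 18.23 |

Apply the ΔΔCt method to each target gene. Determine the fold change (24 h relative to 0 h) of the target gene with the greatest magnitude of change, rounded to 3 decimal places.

Cdk5: ΔΔCt = (24.76−18.23) − (26.08−19.01) = 6.53 − 7.07 = -0.54; fold change = 2^0.54 = 1.454
Nr9: ΔΔCt = (28.42−18.23) − (25.12−19.01) = 10.19 − 6.11 = 4.08; fold change = 2^-4.08 = 0.059
Irf6: ΔΔCt = (21.95−18.23) − (19.36−19.01) = 3.72 − 0.35 = 3.37; fold change = 2^-3.37 = 0.097
Nr9 has the largest |ΔΔCt| = 4.08.

0.059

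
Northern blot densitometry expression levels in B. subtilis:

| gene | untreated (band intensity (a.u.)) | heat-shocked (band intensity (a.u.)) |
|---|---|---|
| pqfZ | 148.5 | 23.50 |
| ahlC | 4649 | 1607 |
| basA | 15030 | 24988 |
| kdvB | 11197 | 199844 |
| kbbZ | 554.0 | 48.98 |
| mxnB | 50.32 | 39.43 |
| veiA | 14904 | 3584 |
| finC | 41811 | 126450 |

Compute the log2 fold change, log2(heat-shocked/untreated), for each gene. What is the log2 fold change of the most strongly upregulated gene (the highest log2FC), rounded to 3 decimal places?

log2(23.50/148.5) = -2.660  (pqfZ)
log2(1607/4649) = -1.533  (ahlC)
log2(24988/15030) = 0.733  (basA)
log2(199844/11197) = 4.158  (kdvB)
log2(48.98/554.0) = -3.500  (kbbZ)
log2(39.43/50.32) = -0.352  (mxnB)
log2(3584/14904) = -2.056  (veiA)
log2(126450/41811) = 1.597  (finC)
kdvB is most strongly upregulated.

4.158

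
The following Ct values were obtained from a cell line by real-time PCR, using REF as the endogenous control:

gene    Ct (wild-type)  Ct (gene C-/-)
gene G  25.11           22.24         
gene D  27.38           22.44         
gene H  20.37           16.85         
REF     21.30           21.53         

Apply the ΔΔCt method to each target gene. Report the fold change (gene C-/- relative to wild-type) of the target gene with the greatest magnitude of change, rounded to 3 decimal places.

gene G: ΔΔCt = (22.24−21.53) − (25.11−21.30) = 0.71 − 3.81 = -3.10; fold change = 2^3.10 = 8.574
gene D: ΔΔCt = (22.44−21.53) − (27.38−21.30) = 0.91 − 6.08 = -5.17; fold change = 2^5.17 = 36.002
gene H: ΔΔCt = (16.85−21.53) − (20.37−21.30) = -4.68 − (-0.93) = -3.75; fold change = 2^3.75 = 13.454
gene D has the largest |ΔΔCt| = 5.17.

36.002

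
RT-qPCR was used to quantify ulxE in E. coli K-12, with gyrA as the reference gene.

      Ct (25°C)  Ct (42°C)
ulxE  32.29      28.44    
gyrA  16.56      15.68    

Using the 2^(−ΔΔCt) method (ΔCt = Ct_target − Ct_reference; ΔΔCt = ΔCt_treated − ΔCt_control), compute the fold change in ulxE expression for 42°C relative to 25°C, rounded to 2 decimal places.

7.84

ΔCt(25°C) = 32.290 − 16.560 = 15.730
ΔCt(42°C) = 28.440 − 15.680 = 12.760
ΔΔCt = 12.760 − 15.730 = -2.970
Fold change = 2^(−(-2.970)) = 2^2.970 = 7.835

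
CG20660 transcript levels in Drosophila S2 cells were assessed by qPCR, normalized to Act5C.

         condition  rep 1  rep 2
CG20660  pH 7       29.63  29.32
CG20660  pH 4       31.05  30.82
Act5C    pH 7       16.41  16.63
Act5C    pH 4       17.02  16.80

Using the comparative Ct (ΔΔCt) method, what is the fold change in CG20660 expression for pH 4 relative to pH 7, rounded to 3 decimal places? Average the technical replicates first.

Mean Ct: CG20660 pH 7 29.475; CG20660 pH 4 30.935; Act5C pH 7 16.520; Act5C pH 4 16.910
ΔCt(pH 7) = 29.475 − 16.520 = 12.955
ΔCt(pH 4) = 30.935 − 16.910 = 14.025
ΔΔCt = 14.025 − 12.955 = 1.070
Fold change = 2^(−1.070) = 0.4763

0.476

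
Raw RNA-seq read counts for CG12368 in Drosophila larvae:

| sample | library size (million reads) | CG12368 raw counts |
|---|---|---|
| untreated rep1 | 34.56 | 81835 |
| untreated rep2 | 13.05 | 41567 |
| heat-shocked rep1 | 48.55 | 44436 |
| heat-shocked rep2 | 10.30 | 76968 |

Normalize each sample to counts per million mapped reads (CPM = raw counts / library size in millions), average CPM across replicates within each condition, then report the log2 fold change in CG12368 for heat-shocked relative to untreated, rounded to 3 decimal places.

CPM(untreated rep1) = 81835 / 34.56 = 2367.9109
CPM(untreated rep2) = 41567 / 13.05 = 3185.2107
CPM(heat-shocked rep1) = 44436 / 48.55 = 915.2626
CPM(heat-shocked rep2) = 76968 / 10.30 = 7472.6214
mean CPM(untreated) = 2776.5608; mean CPM(heat-shocked) = 4193.9420
Fold change = 4193.9420 / 2776.5608 = 1.51048
log2(1.51048) = 0.5950

0.595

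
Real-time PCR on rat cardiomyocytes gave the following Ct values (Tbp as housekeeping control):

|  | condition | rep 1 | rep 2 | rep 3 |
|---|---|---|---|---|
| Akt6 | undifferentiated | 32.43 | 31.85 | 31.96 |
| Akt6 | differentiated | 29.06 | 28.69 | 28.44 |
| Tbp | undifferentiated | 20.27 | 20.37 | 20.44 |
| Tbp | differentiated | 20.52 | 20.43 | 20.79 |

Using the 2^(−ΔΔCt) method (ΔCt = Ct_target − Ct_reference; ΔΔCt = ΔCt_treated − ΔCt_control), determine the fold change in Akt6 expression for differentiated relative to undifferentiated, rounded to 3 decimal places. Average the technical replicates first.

Mean Ct: Akt6 undifferentiated 32.080; Akt6 differentiated 28.730; Tbp undifferentiated 20.360; Tbp differentiated 20.580
ΔCt(undifferentiated) = 32.080 − 20.360 = 11.720
ΔCt(differentiated) = 28.730 − 20.580 = 8.150
ΔΔCt = 8.150 − 11.720 = -3.570
Fold change = 2^(−(-3.570)) = 2^3.570 = 11.8762

11.876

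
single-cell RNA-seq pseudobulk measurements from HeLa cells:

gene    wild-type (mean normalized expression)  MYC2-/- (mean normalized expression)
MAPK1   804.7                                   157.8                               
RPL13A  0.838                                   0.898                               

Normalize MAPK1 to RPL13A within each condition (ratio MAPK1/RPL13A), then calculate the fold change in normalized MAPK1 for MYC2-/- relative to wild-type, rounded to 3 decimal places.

0.183

MAPK1/RPL13A (wild-type) = 804.7 / 0.838 = 960.26
MAPK1/RPL13A (MYC2-/-) = 157.8 / 0.898 = 175.72
Fold change = 175.72 / 960.26 = 0.1830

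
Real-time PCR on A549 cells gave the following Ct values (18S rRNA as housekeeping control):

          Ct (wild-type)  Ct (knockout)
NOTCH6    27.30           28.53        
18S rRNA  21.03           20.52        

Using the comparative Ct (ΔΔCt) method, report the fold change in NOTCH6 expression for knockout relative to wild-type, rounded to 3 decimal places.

ΔCt(wild-type) = 27.300 − 21.030 = 6.270
ΔCt(knockout) = 28.530 − 20.520 = 8.010
ΔΔCt = 8.010 − 6.270 = 1.740
Fold change = 2^(−1.740) = 0.2994

0.299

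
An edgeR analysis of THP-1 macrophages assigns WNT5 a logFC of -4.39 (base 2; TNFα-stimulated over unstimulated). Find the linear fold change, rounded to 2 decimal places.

Fold change = 2^(-4.39) = 0.048
That is, WNT5 drops to 4.8% of the unstimulated level.

0.05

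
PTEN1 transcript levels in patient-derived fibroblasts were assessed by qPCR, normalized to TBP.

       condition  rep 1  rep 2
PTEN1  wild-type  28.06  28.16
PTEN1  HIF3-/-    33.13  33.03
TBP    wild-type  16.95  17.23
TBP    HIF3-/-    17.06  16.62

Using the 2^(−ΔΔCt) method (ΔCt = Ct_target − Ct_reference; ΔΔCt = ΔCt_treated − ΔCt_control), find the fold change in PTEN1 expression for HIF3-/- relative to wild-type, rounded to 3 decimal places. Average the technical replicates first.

Mean Ct: PTEN1 wild-type 28.110; PTEN1 HIF3-/- 33.080; TBP wild-type 17.090; TBP HIF3-/- 16.840
ΔCt(wild-type) = 28.110 − 17.090 = 11.020
ΔCt(HIF3-/-) = 33.080 − 16.840 = 16.240
ΔΔCt = 16.240 − 11.020 = 5.220
Fold change = 2^(−5.220) = 0.0268

0.027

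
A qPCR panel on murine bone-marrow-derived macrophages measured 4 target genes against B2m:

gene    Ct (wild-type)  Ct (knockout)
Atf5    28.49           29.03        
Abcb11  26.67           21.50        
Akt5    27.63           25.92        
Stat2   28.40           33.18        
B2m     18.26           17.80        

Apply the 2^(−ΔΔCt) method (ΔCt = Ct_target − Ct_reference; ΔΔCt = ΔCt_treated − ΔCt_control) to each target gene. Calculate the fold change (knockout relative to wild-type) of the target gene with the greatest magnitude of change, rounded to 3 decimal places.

0.026

Atf5: ΔΔCt = (29.03−17.80) − (28.49−18.26) = 11.23 − 10.23 = 1.00; fold change = 2^-1.00 = 0.500
Abcb11: ΔΔCt = (21.50−17.80) − (26.67−18.26) = 3.70 − 8.41 = -4.71; fold change = 2^4.71 = 26.173
Akt5: ΔΔCt = (25.92−17.80) − (27.63−18.26) = 8.12 − 9.37 = -1.25; fold change = 2^1.25 = 2.378
Stat2: ΔΔCt = (33.18−17.80) − (28.40−18.26) = 15.38 − 10.14 = 5.24; fold change = 2^-5.24 = 0.026
Stat2 has the largest |ΔΔCt| = 5.24.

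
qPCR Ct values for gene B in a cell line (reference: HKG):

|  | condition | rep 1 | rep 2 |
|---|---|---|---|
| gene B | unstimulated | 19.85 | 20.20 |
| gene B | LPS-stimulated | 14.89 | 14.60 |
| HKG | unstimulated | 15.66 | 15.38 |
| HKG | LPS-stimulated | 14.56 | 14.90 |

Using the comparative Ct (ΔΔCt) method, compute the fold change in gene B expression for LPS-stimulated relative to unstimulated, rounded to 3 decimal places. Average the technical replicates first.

22.471

Mean Ct: gene B unstimulated 20.025; gene B LPS-stimulated 14.745; HKG unstimulated 15.520; HKG LPS-stimulated 14.730
ΔCt(unstimulated) = 20.025 − 15.520 = 4.505
ΔCt(LPS-stimulated) = 14.745 − 14.730 = 0.015
ΔΔCt = 0.015 − 4.505 = -4.490
Fold change = 2^(−(-4.490)) = 2^4.490 = 22.4711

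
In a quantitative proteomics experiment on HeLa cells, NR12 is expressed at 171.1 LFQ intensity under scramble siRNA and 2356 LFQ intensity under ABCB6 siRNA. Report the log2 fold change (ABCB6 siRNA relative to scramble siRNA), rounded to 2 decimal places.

3.78

Fold change = 2356 / 171.1 = 13.7697
log2(13.7697) = 3.783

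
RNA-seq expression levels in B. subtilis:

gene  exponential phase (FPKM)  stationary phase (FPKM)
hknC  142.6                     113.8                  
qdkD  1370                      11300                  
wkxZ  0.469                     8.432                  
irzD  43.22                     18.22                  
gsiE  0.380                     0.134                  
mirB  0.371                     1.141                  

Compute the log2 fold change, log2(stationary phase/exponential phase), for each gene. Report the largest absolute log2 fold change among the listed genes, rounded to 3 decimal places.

log2(113.8/142.6) = -0.325  (hknC)
log2(11300/1370) = 3.044  (qdkD)
log2(8.432/0.469) = 4.168  (wkxZ)
log2(18.22/43.22) = -1.246  (irzD)
log2(0.134/0.380) = -1.504  (gsiE)
log2(1.141/0.371) = 1.621  (mirB)
The largest magnitude belongs to wkxZ.

4.168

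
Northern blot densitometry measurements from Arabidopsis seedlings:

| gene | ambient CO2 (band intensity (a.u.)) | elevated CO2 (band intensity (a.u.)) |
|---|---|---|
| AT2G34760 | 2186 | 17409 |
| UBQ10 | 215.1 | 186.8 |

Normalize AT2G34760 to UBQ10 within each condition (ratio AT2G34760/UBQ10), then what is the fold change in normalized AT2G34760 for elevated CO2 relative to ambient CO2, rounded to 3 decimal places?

9.170

AT2G34760/UBQ10 (ambient CO2) = 2186 / 215.1 = 10.163
AT2G34760/UBQ10 (elevated CO2) = 17409 / 186.8 = 93.196
Fold change = 93.196 / 10.163 = 9.1704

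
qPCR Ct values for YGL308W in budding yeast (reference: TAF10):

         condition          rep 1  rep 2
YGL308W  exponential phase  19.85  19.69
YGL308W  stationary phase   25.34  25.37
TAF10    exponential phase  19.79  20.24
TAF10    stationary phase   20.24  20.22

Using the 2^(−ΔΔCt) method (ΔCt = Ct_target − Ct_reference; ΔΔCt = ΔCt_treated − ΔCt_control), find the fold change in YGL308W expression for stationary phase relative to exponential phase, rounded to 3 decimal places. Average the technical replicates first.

Mean Ct: YGL308W exponential phase 19.770; YGL308W stationary phase 25.355; TAF10 exponential phase 20.015; TAF10 stationary phase 20.230
ΔCt(exponential phase) = 19.770 − 20.015 = -0.245
ΔCt(stationary phase) = 25.355 − 20.230 = 5.125
ΔΔCt = 5.125 − (-0.245) = 5.370
Fold change = 2^(−5.370) = 0.0242

0.024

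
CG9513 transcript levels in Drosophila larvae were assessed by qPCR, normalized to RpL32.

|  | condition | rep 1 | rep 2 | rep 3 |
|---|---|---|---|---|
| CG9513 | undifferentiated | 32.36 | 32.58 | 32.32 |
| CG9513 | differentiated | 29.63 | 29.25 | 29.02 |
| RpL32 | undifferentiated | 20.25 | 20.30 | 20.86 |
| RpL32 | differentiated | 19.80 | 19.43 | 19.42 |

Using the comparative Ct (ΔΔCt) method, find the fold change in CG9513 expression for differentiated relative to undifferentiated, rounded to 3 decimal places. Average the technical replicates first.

Mean Ct: CG9513 undifferentiated 32.420; CG9513 differentiated 29.300; RpL32 undifferentiated 20.470; RpL32 differentiated 19.550
ΔCt(undifferentiated) = 32.420 − 20.470 = 11.950
ΔCt(differentiated) = 29.300 − 19.550 = 9.750
ΔΔCt = 9.750 − 11.950 = -2.200
Fold change = 2^(−(-2.200)) = 2^2.200 = 4.5948

4.595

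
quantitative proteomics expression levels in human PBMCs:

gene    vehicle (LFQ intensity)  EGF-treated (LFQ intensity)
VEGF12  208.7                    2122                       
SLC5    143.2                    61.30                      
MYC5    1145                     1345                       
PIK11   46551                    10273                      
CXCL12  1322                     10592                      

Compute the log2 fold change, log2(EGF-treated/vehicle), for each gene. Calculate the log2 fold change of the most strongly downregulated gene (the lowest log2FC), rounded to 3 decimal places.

log2(2122/208.7) = 3.346  (VEGF12)
log2(61.30/143.2) = -1.224  (SLC5)
log2(1345/1145) = 0.232  (MYC5)
log2(10273/46551) = -2.180  (PIK11)
log2(10592/1322) = 3.002  (CXCL12)
PIK11 is most strongly downregulated.

-2.180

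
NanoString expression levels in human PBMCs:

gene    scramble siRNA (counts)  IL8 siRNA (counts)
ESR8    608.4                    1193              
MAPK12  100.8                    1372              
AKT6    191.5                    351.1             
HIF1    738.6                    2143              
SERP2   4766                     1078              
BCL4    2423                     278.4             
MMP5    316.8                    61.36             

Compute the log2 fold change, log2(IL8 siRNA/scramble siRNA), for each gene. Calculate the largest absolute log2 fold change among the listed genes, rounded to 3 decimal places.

3.767

log2(1193/608.4) = 0.972  (ESR8)
log2(1372/100.8) = 3.767  (MAPK12)
log2(351.1/191.5) = 0.875  (AKT6)
log2(2143/738.6) = 1.537  (HIF1)
log2(1078/4766) = -2.144  (SERP2)
log2(278.4/2423) = -3.122  (BCL4)
log2(61.36/316.8) = -2.368  (MMP5)
The largest magnitude belongs to MAPK12.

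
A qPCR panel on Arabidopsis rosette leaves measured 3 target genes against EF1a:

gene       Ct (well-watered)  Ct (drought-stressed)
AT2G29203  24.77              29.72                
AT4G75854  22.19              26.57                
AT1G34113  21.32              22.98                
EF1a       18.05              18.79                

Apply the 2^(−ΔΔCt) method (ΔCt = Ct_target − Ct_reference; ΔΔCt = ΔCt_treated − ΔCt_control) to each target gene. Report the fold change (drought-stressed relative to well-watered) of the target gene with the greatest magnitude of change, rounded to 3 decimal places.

0.054

AT2G29203: ΔΔCt = (29.72−18.79) − (24.77−18.05) = 10.93 − 6.72 = 4.21; fold change = 2^-4.21 = 0.054
AT4G75854: ΔΔCt = (26.57−18.79) − (22.19−18.05) = 7.78 − 4.14 = 3.64; fold change = 2^-3.64 = 0.080
AT1G34113: ΔΔCt = (22.98−18.79) − (21.32−18.05) = 4.19 − 3.27 = 0.92; fold change = 2^-0.92 = 0.529
AT2G29203 has the largest |ΔΔCt| = 4.21.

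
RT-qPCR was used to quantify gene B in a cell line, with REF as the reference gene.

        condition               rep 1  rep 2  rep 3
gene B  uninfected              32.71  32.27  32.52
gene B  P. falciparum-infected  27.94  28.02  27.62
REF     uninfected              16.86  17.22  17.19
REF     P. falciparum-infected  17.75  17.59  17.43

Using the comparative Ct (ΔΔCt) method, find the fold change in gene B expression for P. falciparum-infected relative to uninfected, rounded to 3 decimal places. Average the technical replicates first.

35.261

Mean Ct: gene B uninfected 32.500; gene B P. falciparum-infected 27.860; REF uninfected 17.090; REF P. falciparum-infected 17.590
ΔCt(uninfected) = 32.500 − 17.090 = 15.410
ΔCt(P. falciparum-infected) = 27.860 − 17.590 = 10.270
ΔΔCt = 10.270 − 15.410 = -5.140
Fold change = 2^(−(-5.140)) = 2^5.140 = 35.2610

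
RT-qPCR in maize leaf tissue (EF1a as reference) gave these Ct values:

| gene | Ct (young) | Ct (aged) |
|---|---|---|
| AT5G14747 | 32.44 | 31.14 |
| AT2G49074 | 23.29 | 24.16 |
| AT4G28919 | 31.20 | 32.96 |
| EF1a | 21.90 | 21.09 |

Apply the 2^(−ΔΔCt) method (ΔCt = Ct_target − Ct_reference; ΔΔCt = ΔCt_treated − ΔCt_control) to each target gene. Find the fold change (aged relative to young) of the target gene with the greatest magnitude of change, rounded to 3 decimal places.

0.168

AT5G14747: ΔΔCt = (31.14−21.09) − (32.44−21.90) = 10.05 − 10.54 = -0.49; fold change = 2^0.49 = 1.404
AT2G49074: ΔΔCt = (24.16−21.09) − (23.29−21.90) = 3.07 − 1.39 = 1.68; fold change = 2^-1.68 = 0.312
AT4G28919: ΔΔCt = (32.96−21.09) − (31.20−21.90) = 11.87 − 9.30 = 2.57; fold change = 2^-2.57 = 0.168
AT4G28919 has the largest |ΔΔCt| = 2.57.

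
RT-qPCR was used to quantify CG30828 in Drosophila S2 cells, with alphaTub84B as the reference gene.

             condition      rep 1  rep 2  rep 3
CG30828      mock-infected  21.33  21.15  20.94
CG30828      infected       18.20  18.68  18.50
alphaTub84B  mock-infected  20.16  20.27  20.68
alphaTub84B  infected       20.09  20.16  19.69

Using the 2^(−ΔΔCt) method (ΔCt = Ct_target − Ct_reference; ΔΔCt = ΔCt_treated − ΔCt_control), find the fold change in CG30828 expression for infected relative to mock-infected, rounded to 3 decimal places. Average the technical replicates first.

Mean Ct: CG30828 mock-infected 21.140; CG30828 infected 18.460; alphaTub84B mock-infected 20.370; alphaTub84B infected 19.980
ΔCt(mock-infected) = 21.140 − 20.370 = 0.770
ΔCt(infected) = 18.460 − 19.980 = -1.520
ΔΔCt = -1.520 − 0.770 = -2.290
Fold change = 2^(−(-2.290)) = 2^2.290 = 4.8906

4.891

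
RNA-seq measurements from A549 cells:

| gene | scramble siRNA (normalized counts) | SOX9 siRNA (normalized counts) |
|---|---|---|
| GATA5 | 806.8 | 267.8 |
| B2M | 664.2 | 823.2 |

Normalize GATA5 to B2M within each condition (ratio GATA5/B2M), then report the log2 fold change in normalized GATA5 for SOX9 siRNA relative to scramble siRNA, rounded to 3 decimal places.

-1.901

GATA5/B2M (scramble siRNA) = 806.8 / 664.2 = 1.2147
GATA5/B2M (SOX9 siRNA) = 267.8 / 823.2 = 0.32532
Fold change = 0.32532 / 1.2147 = 0.2678
log2(0.2678) = -1.9007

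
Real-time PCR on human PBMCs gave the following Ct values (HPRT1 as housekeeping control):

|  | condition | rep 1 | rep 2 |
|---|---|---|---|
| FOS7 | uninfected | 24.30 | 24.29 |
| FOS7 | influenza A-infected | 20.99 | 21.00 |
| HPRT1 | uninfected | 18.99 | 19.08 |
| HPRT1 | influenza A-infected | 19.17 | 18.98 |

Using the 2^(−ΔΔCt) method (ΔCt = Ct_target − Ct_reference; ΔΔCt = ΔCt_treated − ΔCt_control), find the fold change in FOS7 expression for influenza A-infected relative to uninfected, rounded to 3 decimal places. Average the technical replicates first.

10.126

Mean Ct: FOS7 uninfected 24.295; FOS7 influenza A-infected 20.995; HPRT1 uninfected 19.035; HPRT1 influenza A-infected 19.075
ΔCt(uninfected) = 24.295 − 19.035 = 5.260
ΔCt(influenza A-infected) = 20.995 − 19.075 = 1.920
ΔΔCt = 1.920 − 5.260 = -3.340
Fold change = 2^(−(-3.340)) = 2^3.340 = 10.1261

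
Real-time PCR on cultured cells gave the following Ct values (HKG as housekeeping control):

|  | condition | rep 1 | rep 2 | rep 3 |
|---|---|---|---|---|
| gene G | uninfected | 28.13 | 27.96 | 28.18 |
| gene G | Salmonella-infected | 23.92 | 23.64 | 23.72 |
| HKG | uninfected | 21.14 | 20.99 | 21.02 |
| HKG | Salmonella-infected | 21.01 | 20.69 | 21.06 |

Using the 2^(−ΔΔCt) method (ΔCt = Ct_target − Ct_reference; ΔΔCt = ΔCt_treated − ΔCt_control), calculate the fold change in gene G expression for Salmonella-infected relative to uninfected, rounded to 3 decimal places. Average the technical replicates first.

18.379

Mean Ct: gene G uninfected 28.090; gene G Salmonella-infected 23.760; HKG uninfected 21.050; HKG Salmonella-infected 20.920
ΔCt(uninfected) = 28.090 − 21.050 = 7.040
ΔCt(Salmonella-infected) = 23.760 − 20.920 = 2.840
ΔΔCt = 2.840 − 7.040 = -4.200
Fold change = 2^(−(-4.200)) = 2^4.200 = 18.3792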